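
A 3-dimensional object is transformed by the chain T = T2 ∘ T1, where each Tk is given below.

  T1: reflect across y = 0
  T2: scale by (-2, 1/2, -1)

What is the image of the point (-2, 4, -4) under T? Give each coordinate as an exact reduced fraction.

T(p) = (4, -2, 4)

T1 reflect across y = 0: (-2, 4, -4) → (-2, -4, -4)
T2 scale by (-2, 1/2, -1): (-2, -4, -4) → (4, -2, 4)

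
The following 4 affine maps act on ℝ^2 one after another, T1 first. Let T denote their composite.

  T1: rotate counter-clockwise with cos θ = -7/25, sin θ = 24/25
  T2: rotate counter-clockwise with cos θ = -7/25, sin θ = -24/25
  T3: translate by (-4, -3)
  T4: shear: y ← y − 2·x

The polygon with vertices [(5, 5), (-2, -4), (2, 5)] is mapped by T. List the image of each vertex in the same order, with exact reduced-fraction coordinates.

image vertices: (1, 0), (-6, 5), (-2, 6)

T1 rotate counter-clockwise with cos θ = -7/25, sin θ = 24/25: (5, 5) → (-31/5, 17/5); (-2, -4) → (22/5, -4/5); (2, 5) → (-134/25, 13/25)
T2 rotate counter-clockwise with cos θ = -7/25, sin θ = -24/25: (-31/5, 17/5) → (5, 5); (22/5, -4/5) → (-2, -4); (-134/25, 13/25) → (2, 5)
T3 translate by (-4, -3): (5, 5) → (1, 2); (-2, -4) → (-6, -7); (2, 5) → (-2, 2)
T4 shear: y ← y − 2·x: (1, 2) → (1, 0); (-6, -7) → (-6, 5); (-2, 2) → (-2, 6)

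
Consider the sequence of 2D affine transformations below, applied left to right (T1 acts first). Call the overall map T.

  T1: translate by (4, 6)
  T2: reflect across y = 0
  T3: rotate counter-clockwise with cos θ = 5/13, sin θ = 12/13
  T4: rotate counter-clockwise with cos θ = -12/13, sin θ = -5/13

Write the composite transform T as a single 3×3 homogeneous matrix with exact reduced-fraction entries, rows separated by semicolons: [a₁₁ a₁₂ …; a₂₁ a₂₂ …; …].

T1 = [1 0 4; 0 1 6; 0 0 1]
T2·T1 = [1 0 4; 0 -1 -6; 0 0 1]
T3·…·T1 = [5/13 12/13 92/13; 12/13 -5/13 18/13; 0 0 1]
T4·…·T1 = [0 -1 -6; -1 0 -4; 0 0 1]

T = [0 -1 -6; -1 0 -4; 0 0 1]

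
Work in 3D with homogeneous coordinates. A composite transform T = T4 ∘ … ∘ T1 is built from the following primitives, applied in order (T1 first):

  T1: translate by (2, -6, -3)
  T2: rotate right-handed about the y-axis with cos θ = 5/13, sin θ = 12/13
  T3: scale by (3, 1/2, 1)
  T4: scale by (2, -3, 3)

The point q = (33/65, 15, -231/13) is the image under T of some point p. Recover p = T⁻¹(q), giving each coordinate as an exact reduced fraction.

T1 = [1 0 0 2; 0 1 0 -6; 0 0 1 -3; 0 0 0 1]
T2·T1 = [5/13 0 12/13 -2; 0 1 0 -6; -12/13 0 5/13 -3; 0 0 0 1]
T3·…·T1 = [15/13 0 36/13 -6; 0 1/2 0 -3; -12/13 0 5/13 -3; 0 0 0 1]
T4·…·T1 = [30/13 0 72/13 -12; 0 -3/2 0 9; -36/13 0 15/13 -9; 0 0 0 1]
det M = -27; M⁻¹ = [5/78 0 -4/13 -2; 0 -2/3 0 6; 2/13 0 5/39 3; 0 0 0 1]
M⁻¹ · (33/65, 15, -231/13)ᵀ = (7/2, -4, 4/5)ᵀ

p = (7/2, -4, 4/5)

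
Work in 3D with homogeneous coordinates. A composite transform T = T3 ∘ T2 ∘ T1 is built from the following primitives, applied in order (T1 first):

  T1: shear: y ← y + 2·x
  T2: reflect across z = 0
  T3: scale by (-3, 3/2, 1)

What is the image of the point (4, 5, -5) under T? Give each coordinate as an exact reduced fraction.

T(p) = (-12, 39/2, 5)

T1 shear: y ← y + 2·x: (4, 5, -5) → (4, 13, -5)
T2 reflect across z = 0: (4, 13, -5) → (4, 13, 5)
T3 scale by (-3, 3/2, 1): (4, 13, 5) → (-12, 39/2, 5)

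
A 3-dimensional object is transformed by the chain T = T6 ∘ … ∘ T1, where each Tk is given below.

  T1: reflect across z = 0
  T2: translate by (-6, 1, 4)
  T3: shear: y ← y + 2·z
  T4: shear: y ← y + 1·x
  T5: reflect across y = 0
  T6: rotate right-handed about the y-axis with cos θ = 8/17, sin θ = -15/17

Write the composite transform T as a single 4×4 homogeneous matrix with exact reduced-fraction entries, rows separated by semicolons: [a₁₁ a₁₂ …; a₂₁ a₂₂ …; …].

T1 = [1 0 0 0; 0 1 0 0; 0 0 -1 0; 0 0 0 1]
T2·T1 = [1 0 0 -6; 0 1 0 1; 0 0 -1 4; 0 0 0 1]
T3·…·T1 = [1 0 0 -6; 0 1 -2 9; 0 0 -1 4; 0 0 0 1]
T4·…·T1 = [1 0 0 -6; 1 1 -2 3; 0 0 -1 4; 0 0 0 1]
T5·…·T1 = [1 0 0 -6; -1 -1 2 -3; 0 0 -1 4; 0 0 0 1]
T6·…·T1 = [8/17 0 15/17 -108/17; -1 -1 2 -3; 15/17 0 -8/17 -58/17; 0 0 0 1]

T = [8/17 0 15/17 -108/17; -1 -1 2 -3; 15/17 0 -8/17 -58/17; 0 0 0 1]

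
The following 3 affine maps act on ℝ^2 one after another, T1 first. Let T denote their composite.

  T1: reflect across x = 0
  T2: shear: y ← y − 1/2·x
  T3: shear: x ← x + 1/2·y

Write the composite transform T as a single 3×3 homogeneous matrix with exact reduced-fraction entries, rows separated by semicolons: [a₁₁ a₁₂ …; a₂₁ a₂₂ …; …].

T = [-3/4 1/2 0; 1/2 1 0; 0 0 1]

T1 = [-1 0 0; 0 1 0; 0 0 1]
T2·T1 = [-1 0 0; 1/2 1 0; 0 0 1]
T3·…·T1 = [-3/4 1/2 0; 1/2 1 0; 0 0 1]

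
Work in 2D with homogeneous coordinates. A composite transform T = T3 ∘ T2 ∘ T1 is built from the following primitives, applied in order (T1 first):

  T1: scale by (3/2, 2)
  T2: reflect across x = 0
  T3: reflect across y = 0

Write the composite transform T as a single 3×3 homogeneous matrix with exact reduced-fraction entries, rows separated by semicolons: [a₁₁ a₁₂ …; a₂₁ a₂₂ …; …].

T1 = [3/2 0 0; 0 2 0; 0 0 1]
T2·T1 = [-3/2 0 0; 0 2 0; 0 0 1]
T3·…·T1 = [-3/2 0 0; 0 -2 0; 0 0 1]

T = [-3/2 0 0; 0 -2 0; 0 0 1]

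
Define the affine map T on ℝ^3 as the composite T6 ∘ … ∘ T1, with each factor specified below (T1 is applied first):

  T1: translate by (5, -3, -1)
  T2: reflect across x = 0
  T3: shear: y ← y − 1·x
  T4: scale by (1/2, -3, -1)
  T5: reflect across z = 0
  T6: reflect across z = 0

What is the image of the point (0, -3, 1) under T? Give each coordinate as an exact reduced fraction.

T(p) = (-5/2, 3, 0)

T1 translate by (5, -3, -1): (0, -3, 1) → (5, -6, 0)
T2 reflect across x = 0: (5, -6, 0) → (-5, -6, 0)
T3 shear: y ← y − 1·x: (-5, -6, 0) → (-5, -1, 0)
T4 scale by (1/2, -3, -1): (-5, -1, 0) → (-5/2, 3, 0)
T5 reflect across z = 0: (-5/2, 3, 0) → (-5/2, 3, 0)
T6 reflect across z = 0: (-5/2, 3, 0) → (-5/2, 3, 0)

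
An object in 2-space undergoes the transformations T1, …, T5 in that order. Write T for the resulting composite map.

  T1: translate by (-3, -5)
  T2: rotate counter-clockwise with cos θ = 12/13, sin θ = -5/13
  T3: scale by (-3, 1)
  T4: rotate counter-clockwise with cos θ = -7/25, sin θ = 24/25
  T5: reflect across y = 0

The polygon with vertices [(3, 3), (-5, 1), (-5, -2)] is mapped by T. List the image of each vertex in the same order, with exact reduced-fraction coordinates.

image vertices: (366/325, -888/325), (-2244/325, -8408/325), (-339/65, -1948/65)

T1 translate by (-3, -5): (3, 3) → (0, -2); (-5, 1) → (-8, -4); (-5, -2) → (-8, -7)
T2 rotate counter-clockwise with cos θ = 12/13, sin θ = -5/13: (0, -2) → (-10/13, -24/13); (-8, -4) → (-116/13, -8/13); (-8, -7) → (-131/13, -44/13)
T3 scale by (-3, 1): (-10/13, -24/13) → (30/13, -24/13); (-116/13, -8/13) → (348/13, -8/13); (-131/13, -44/13) → (393/13, -44/13)
T4 rotate counter-clockwise with cos θ = -7/25, sin θ = 24/25: (30/13, -24/13) → (366/325, 888/325); (348/13, -8/13) → (-2244/325, 8408/325); (393/13, -44/13) → (-339/65, 1948/65)
T5 reflect across y = 0: (366/325, 888/325) → (366/325, -888/325); (-2244/325, 8408/325) → (-2244/325, -8408/325); (-339/65, 1948/65) → (-339/65, -1948/65)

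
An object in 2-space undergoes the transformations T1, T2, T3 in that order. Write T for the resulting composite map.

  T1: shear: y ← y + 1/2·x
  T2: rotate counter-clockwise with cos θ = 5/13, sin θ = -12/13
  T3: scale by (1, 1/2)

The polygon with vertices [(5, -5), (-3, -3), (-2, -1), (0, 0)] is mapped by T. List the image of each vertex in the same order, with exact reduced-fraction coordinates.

T1 shear: y ← y + 1/2·x: (5, -5) → (5, -5/2); (-3, -3) → (-3, -9/2); (-2, -1) → (-2, -2); (0, 0) → (0, 0)
T2 rotate counter-clockwise with cos θ = 5/13, sin θ = -12/13: (5, -5/2) → (-5/13, -145/26); (-3, -9/2) → (-69/13, 27/26); (-2, -2) → (-34/13, 14/13); (0, 0) → (0, 0)
T3 scale by (1, 1/2): (-5/13, -145/26) → (-5/13, -145/52); (-69/13, 27/26) → (-69/13, 27/52); (-34/13, 14/13) → (-34/13, 7/13); (0, 0) → (0, 0)

image vertices: (-5/13, -145/52), (-69/13, 27/52), (-34/13, 7/13), (0, 0)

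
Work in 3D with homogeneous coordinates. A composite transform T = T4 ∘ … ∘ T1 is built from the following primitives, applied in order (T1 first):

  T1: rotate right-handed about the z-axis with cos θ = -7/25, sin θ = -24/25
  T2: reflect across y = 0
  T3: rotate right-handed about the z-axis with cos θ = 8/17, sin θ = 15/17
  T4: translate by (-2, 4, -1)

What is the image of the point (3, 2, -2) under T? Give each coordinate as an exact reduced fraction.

T(p) = (-1924/425, 2793/425, -3)

T1 rotate right-handed about the z-axis with cos θ = -7/25, sin θ = -24/25: (3, 2, -2) → (27/25, -86/25, -2)
T2 reflect across y = 0: (27/25, -86/25, -2) → (27/25, 86/25, -2)
T3 rotate right-handed about the z-axis with cos θ = 8/17, sin θ = 15/17: (27/25, 86/25, -2) → (-1074/425, 1093/425, -2)
T4 translate by (-2, 4, -1): (-1074/425, 1093/425, -2) → (-1924/425, 2793/425, -3)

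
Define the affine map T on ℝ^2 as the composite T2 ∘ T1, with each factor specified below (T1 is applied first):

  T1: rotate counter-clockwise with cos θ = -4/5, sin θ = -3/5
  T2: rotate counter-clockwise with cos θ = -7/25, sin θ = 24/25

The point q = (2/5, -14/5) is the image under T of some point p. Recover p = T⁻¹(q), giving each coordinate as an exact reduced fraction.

p = (2, -2)

T1 = [-4/5 3/5 0; -3/5 -4/5 0; 0 0 1]
T2·T1 = [4/5 3/5 0; -3/5 4/5 0; 0 0 1]
det M = 1; M⁻¹ = [4/5 -3/5 0; 3/5 4/5 0; 0 0 1]
M⁻¹ · (2/5, -14/5)ᵀ = (2, -2)ᵀ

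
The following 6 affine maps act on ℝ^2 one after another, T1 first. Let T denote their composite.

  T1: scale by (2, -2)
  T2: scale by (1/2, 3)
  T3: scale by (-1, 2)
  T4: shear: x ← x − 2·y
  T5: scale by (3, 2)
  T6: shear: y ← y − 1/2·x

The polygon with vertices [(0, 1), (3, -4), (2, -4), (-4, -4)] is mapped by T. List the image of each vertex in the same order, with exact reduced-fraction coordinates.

T1 scale by (2, -2): (0, 1) → (0, -2); (3, -4) → (6, 8); (2, -4) → (4, 8); (-4, -4) → (-8, 8)
T2 scale by (1/2, 3): (0, -2) → (0, -6); (6, 8) → (3, 24); (4, 8) → (2, 24); (-8, 8) → (-4, 24)
T3 scale by (-1, 2): (0, -6) → (0, -12); (3, 24) → (-3, 48); (2, 24) → (-2, 48); (-4, 24) → (4, 48)
T4 shear: x ← x − 2·y: (0, -12) → (24, -12); (-3, 48) → (-99, 48); (-2, 48) → (-98, 48); (4, 48) → (-92, 48)
T5 scale by (3, 2): (24, -12) → (72, -24); (-99, 48) → (-297, 96); (-98, 48) → (-294, 96); (-92, 48) → (-276, 96)
T6 shear: y ← y − 1/2·x: (72, -24) → (72, -60); (-297, 96) → (-297, 489/2); (-294, 96) → (-294, 243); (-276, 96) → (-276, 234)

image vertices: (72, -60), (-297, 489/2), (-294, 243), (-276, 234)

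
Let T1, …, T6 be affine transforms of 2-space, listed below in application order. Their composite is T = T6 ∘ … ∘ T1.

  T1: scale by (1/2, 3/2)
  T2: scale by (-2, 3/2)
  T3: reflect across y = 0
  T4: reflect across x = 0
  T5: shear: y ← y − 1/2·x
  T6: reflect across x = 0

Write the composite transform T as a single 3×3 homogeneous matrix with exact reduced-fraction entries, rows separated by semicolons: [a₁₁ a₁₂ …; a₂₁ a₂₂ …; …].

T1 = [1/2 0 0; 0 3/2 0; 0 0 1]
T2·T1 = [-1 0 0; 0 9/4 0; 0 0 1]
T3·…·T1 = [-1 0 0; 0 -9/4 0; 0 0 1]
T4·…·T1 = [1 0 0; 0 -9/4 0; 0 0 1]
T5·…·T1 = [1 0 0; -1/2 -9/4 0; 0 0 1]
T6·…·T1 = [-1 0 0; -1/2 -9/4 0; 0 0 1]

T = [-1 0 0; -1/2 -9/4 0; 0 0 1]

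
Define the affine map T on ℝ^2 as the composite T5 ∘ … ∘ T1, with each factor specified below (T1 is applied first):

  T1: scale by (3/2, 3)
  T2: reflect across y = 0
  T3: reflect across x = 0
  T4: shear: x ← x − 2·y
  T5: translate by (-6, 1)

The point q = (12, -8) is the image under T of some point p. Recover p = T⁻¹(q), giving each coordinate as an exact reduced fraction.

p = (0, 3)

T1 = [3/2 0 0; 0 3 0; 0 0 1]
T2·T1 = [3/2 0 0; 0 -3 0; 0 0 1]
T3·…·T1 = [-3/2 0 0; 0 -3 0; 0 0 1]
T4·…·T1 = [-3/2 6 0; 0 -3 0; 0 0 1]
T5·…·T1 = [-3/2 6 -6; 0 -3 1; 0 0 1]
det M = 9/2; M⁻¹ = [-2/3 -4/3 -8/3; 0 -1/3 1/3; 0 0 1]
M⁻¹ · (12, -8)ᵀ = (0, 3)ᵀ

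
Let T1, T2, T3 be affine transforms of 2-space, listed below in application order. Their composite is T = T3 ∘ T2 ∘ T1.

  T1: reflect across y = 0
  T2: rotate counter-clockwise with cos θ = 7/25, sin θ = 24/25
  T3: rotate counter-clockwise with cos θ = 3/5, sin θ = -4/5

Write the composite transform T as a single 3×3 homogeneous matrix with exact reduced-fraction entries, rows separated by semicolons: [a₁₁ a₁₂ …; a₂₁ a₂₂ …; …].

T1 = [1 0 0; 0 -1 0; 0 0 1]
T2·T1 = [7/25 24/25 0; 24/25 -7/25 0; 0 0 1]
T3·…·T1 = [117/125 44/125 0; 44/125 -117/125 0; 0 0 1]

T = [117/125 44/125 0; 44/125 -117/125 0; 0 0 1]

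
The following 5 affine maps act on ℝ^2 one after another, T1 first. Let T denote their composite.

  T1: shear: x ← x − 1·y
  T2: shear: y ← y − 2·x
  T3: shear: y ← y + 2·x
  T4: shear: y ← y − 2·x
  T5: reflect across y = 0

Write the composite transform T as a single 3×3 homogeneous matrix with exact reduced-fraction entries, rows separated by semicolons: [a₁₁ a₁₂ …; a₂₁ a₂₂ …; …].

T = [1 -1 0; 2 -3 0; 0 0 1]

T1 = [1 -1 0; 0 1 0; 0 0 1]
T2·T1 = [1 -1 0; -2 3 0; 0 0 1]
T3·…·T1 = [1 -1 0; 0 1 0; 0 0 1]
T4·…·T1 = [1 -1 0; -2 3 0; 0 0 1]
T5·…·T1 = [1 -1 0; 2 -3 0; 0 0 1]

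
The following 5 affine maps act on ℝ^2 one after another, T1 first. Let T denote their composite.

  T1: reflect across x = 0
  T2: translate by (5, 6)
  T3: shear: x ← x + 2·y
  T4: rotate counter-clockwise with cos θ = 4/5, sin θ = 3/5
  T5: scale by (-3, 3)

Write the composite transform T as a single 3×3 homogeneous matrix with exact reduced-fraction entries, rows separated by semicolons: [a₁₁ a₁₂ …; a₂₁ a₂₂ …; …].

T = [12/5 -3 -30; -9/5 6 45; 0 0 1]

T1 = [-1 0 0; 0 1 0; 0 0 1]
T2·T1 = [-1 0 5; 0 1 6; 0 0 1]
T3·…·T1 = [-1 2 17; 0 1 6; 0 0 1]
T4·…·T1 = [-4/5 1 10; -3/5 2 15; 0 0 1]
T5·…·T1 = [12/5 -3 -30; -9/5 6 45; 0 0 1]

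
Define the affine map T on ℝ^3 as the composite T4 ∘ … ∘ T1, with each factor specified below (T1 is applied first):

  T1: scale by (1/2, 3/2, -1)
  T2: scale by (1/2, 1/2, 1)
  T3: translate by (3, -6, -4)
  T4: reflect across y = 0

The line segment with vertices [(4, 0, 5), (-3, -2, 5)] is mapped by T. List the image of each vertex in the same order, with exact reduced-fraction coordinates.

image vertices: (4, 6, -9), (9/4, 15/2, -9)

T1 scale by (1/2, 3/2, -1): (4, 0, 5) → (2, 0, -5); (-3, -2, 5) → (-3/2, -3, -5)
T2 scale by (1/2, 1/2, 1): (2, 0, -5) → (1, 0, -5); (-3/2, -3, -5) → (-3/4, -3/2, -5)
T3 translate by (3, -6, -4): (1, 0, -5) → (4, -6, -9); (-3/4, -3/2, -5) → (9/4, -15/2, -9)
T4 reflect across y = 0: (4, -6, -9) → (4, 6, -9); (9/4, -15/2, -9) → (9/4, 15/2, -9)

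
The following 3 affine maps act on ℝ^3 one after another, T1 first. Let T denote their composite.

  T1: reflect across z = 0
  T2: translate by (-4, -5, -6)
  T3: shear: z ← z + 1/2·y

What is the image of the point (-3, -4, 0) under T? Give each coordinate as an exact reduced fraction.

T(p) = (-7, -9, -21/2)

T1 reflect across z = 0: (-3, -4, 0) → (-3, -4, 0)
T2 translate by (-4, -5, -6): (-3, -4, 0) → (-7, -9, -6)
T3 shear: z ← z + 1/2·y: (-7, -9, -6) → (-7, -9, -21/2)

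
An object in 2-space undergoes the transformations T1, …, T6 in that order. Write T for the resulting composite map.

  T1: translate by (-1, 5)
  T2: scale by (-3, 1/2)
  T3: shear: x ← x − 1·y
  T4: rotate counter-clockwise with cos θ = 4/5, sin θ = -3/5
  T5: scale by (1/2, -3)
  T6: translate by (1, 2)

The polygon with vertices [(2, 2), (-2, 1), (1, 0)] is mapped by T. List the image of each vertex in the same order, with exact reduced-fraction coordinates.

T1 translate by (-1, 5): (2, 2) → (1, 7); (-2, 1) → (-3, 6); (1, 0) → (0, 5)
T2 scale by (-3, 1/2): (1, 7) → (-3, 7/2); (-3, 6) → (9, 3); (0, 5) → (0, 5/2)
T3 shear: x ← x − 1·y: (-3, 7/2) → (-13/2, 7/2); (9, 3) → (6, 3); (0, 5/2) → (-5/2, 5/2)
T4 rotate counter-clockwise with cos θ = 4/5, sin θ = -3/5: (-13/2, 7/2) → (-31/10, 67/10); (6, 3) → (33/5, -6/5); (-5/2, 5/2) → (-1/2, 7/2)
T5 scale by (1/2, -3): (-31/10, 67/10) → (-31/20, -201/10); (33/5, -6/5) → (33/10, 18/5); (-1/2, 7/2) → (-1/4, -21/2)
T6 translate by (1, 2): (-31/20, -201/10) → (-11/20, -181/10); (33/10, 18/5) → (43/10, 28/5); (-1/4, -21/2) → (3/4, -17/2)

image vertices: (-11/20, -181/10), (43/10, 28/5), (3/4, -17/2)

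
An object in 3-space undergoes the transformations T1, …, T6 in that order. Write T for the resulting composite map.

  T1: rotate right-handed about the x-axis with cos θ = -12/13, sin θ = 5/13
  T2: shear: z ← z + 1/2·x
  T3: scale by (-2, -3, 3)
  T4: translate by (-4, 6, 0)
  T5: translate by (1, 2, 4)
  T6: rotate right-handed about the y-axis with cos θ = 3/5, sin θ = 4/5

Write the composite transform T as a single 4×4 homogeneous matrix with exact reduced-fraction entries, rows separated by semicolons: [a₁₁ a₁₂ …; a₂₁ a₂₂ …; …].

T = [0 12/13 -144/65 7/5; 0 36/13 15/13 8; 5/2 9/13 -108/65 24/5; 0 0 0 1]

T1 = [1 0 0 0; 0 -12/13 -5/13 0; 0 5/13 -12/13 0; 0 0 0 1]
T2·T1 = [1 0 0 0; 0 -12/13 -5/13 0; 1/2 5/13 -12/13 0; 0 0 0 1]
T3·…·T1 = [-2 0 0 0; 0 36/13 15/13 0; 3/2 15/13 -36/13 0; 0 0 0 1]
T4·…·T1 = [-2 0 0 -4; 0 36/13 15/13 6; 3/2 15/13 -36/13 0; 0 0 0 1]
T5·…·T1 = [-2 0 0 -3; 0 36/13 15/13 8; 3/2 15/13 -36/13 4; 0 0 0 1]
T6·…·T1 = [0 12/13 -144/65 7/5; 0 36/13 15/13 8; 5/2 9/13 -108/65 24/5; 0 0 0 1]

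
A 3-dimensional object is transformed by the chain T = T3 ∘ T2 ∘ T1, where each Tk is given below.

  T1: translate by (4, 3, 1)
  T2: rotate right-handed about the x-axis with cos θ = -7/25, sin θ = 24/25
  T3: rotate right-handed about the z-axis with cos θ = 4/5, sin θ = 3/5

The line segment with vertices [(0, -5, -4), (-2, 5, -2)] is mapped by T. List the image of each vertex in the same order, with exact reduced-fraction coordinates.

image vertices: (142/125, 644/125, -27/25), (296/125, 22/125, 199/25)

T1 translate by (4, 3, 1): (0, -5, -4) → (4, -2, -3); (-2, 5, -2) → (2, 8, -1)
T2 rotate right-handed about the x-axis with cos θ = -7/25, sin θ = 24/25: (4, -2, -3) → (4, 86/25, -27/25); (2, 8, -1) → (2, -32/25, 199/25)
T3 rotate right-handed about the z-axis with cos θ = 4/5, sin θ = 3/5: (4, 86/25, -27/25) → (142/125, 644/125, -27/25); (2, -32/25, 199/25) → (296/125, 22/125, 199/25)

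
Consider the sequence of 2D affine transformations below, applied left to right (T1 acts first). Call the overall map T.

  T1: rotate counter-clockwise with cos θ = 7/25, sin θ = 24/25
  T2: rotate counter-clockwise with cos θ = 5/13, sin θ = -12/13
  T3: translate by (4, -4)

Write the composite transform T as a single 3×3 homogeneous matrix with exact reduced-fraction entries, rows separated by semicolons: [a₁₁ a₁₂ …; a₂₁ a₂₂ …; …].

T = [323/325 -36/325 4; 36/325 323/325 -4; 0 0 1]

T1 = [7/25 -24/25 0; 24/25 7/25 0; 0 0 1]
T2·T1 = [323/325 -36/325 0; 36/325 323/325 0; 0 0 1]
T3·…·T1 = [323/325 -36/325 4; 36/325 323/325 -4; 0 0 1]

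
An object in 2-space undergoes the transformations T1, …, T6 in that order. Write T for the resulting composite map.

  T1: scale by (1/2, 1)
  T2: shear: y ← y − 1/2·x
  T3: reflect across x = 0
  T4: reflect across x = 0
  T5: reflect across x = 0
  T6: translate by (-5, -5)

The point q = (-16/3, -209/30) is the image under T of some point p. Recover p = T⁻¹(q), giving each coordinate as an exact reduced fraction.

p = (2/3, -9/5)

T1 = [1/2 0 0; 0 1 0; 0 0 1]
T2·T1 = [1/2 0 0; -1/4 1 0; 0 0 1]
T3·…·T1 = [-1/2 0 0; -1/4 1 0; 0 0 1]
T4·…·T1 = [1/2 0 0; -1/4 1 0; 0 0 1]
T5·…·T1 = [-1/2 0 0; -1/4 1 0; 0 0 1]
T6·…·T1 = [-1/2 0 -5; -1/4 1 -5; 0 0 1]
det M = -1/2; M⁻¹ = [-2 0 -10; -1/2 1 5/2; 0 0 1]
M⁻¹ · (-16/3, -209/30)ᵀ = (2/3, -9/5)ᵀ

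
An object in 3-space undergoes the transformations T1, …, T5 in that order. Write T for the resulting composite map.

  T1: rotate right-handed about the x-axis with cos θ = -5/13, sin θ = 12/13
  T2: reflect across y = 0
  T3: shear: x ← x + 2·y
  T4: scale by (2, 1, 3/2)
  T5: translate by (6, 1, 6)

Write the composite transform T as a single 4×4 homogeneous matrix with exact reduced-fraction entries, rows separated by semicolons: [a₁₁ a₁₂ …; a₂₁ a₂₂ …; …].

T1 = [1 0 0 0; 0 -5/13 -12/13 0; 0 12/13 -5/13 0; 0 0 0 1]
T2·T1 = [1 0 0 0; 0 5/13 12/13 0; 0 12/13 -5/13 0; 0 0 0 1]
T3·…·T1 = [1 10/13 24/13 0; 0 5/13 12/13 0; 0 12/13 -5/13 0; 0 0 0 1]
T4·…·T1 = [2 20/13 48/13 0; 0 5/13 12/13 0; 0 18/13 -15/26 0; 0 0 0 1]
T5·…·T1 = [2 20/13 48/13 6; 0 5/13 12/13 1; 0 18/13 -15/26 6; 0 0 0 1]

T = [2 20/13 48/13 6; 0 5/13 12/13 1; 0 18/13 -15/26 6; 0 0 0 1]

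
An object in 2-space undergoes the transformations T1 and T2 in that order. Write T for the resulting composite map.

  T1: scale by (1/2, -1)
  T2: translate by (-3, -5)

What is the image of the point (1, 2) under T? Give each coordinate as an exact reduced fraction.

T1 scale by (1/2, -1): (1, 2) → (1/2, -2)
T2 translate by (-3, -5): (1/2, -2) → (-5/2, -7)

T(p) = (-5/2, -7)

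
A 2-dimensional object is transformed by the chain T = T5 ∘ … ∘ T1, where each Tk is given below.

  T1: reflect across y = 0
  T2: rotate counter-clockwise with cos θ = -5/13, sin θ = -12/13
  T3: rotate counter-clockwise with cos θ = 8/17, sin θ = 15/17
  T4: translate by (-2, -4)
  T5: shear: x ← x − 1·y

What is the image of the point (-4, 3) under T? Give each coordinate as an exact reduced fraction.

T(p) = (-895/221, -620/221)

T1 reflect across y = 0: (-4, 3) → (-4, -3)
T2 rotate counter-clockwise with cos θ = -5/13, sin θ = -12/13: (-4, -3) → (-16/13, 63/13)
T3 rotate counter-clockwise with cos θ = 8/17, sin θ = 15/17: (-16/13, 63/13) → (-1073/221, 264/221)
T4 translate by (-2, -4): (-1073/221, 264/221) → (-1515/221, -620/221)
T5 shear: x ← x − 1·y: (-1515/221, -620/221) → (-895/221, -620/221)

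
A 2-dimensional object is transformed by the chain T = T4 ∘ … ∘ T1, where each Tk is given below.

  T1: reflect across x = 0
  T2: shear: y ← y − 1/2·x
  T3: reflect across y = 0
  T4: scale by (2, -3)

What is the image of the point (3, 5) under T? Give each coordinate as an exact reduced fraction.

T1 reflect across x = 0: (3, 5) → (-3, 5)
T2 shear: y ← y − 1/2·x: (-3, 5) → (-3, 13/2)
T3 reflect across y = 0: (-3, 13/2) → (-3, -13/2)
T4 scale by (2, -3): (-3, -13/2) → (-6, 39/2)

T(p) = (-6, 39/2)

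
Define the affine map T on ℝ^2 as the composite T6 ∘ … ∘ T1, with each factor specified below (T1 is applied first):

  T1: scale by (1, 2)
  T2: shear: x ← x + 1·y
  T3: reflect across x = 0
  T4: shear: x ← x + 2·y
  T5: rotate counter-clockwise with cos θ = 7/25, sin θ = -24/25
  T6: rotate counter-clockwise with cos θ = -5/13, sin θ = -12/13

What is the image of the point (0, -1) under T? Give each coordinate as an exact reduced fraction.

T1 scale by (1, 2): (0, -1) → (0, -2)
T2 shear: x ← x + 1·y: (0, -2) → (-2, -2)
T3 reflect across x = 0: (-2, -2) → (2, -2)
T4 shear: x ← x + 2·y: (2, -2) → (-2, -2)
T5 rotate counter-clockwise with cos θ = 7/25, sin θ = -24/25: (-2, -2) → (-62/25, 34/25)
T6 rotate counter-clockwise with cos θ = -5/13, sin θ = -12/13: (-62/25, 34/25) → (718/325, 574/325)

T(p) = (718/325, 574/325)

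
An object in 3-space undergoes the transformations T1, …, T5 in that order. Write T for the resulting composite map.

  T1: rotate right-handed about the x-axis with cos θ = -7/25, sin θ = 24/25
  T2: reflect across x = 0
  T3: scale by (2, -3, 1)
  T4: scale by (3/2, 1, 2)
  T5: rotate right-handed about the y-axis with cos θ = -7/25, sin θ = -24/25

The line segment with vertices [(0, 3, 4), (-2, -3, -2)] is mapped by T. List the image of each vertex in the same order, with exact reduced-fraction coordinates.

T1 rotate right-handed about the x-axis with cos θ = -7/25, sin θ = 24/25: (0, 3, 4) → (0, -117/25, 44/25); (-2, -3, -2) → (-2, 69/25, -58/25)
T2 reflect across x = 0: (0, -117/25, 44/25) → (0, -117/25, 44/25); (-2, 69/25, -58/25) → (2, 69/25, -58/25)
T3 scale by (2, -3, 1): (0, -117/25, 44/25) → (0, 351/25, 44/25); (2, 69/25, -58/25) → (4, -207/25, -58/25)
T4 scale by (3/2, 1, 2): (0, 351/25, 44/25) → (0, 351/25, 88/25); (4, -207/25, -58/25) → (6, -207/25, -116/25)
T5 rotate right-handed about the y-axis with cos θ = -7/25, sin θ = -24/25: (0, 351/25, 88/25) → (-2112/625, 351/25, -616/625); (6, -207/25, -116/25) → (1734/625, -207/25, 4412/625)

image vertices: (-2112/625, 351/25, -616/625), (1734/625, -207/25, 4412/625)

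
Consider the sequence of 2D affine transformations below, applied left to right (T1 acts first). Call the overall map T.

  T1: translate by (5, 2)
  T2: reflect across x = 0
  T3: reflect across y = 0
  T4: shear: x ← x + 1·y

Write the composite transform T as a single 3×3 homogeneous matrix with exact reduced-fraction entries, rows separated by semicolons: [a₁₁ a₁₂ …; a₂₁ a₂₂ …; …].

T1 = [1 0 5; 0 1 2; 0 0 1]
T2·T1 = [-1 0 -5; 0 1 2; 0 0 1]
T3·…·T1 = [-1 0 -5; 0 -1 -2; 0 0 1]
T4·…·T1 = [-1 -1 -7; 0 -1 -2; 0 0 1]

T = [-1 -1 -7; 0 -1 -2; 0 0 1]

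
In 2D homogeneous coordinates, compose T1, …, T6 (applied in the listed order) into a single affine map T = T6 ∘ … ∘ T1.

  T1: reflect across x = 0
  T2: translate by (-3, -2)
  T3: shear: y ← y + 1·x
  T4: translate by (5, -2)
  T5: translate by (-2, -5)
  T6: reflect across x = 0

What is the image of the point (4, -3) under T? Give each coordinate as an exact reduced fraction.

T1 reflect across x = 0: (4, -3) → (-4, -3)
T2 translate by (-3, -2): (-4, -3) → (-7, -5)
T3 shear: y ← y + 1·x: (-7, -5) → (-7, -12)
T4 translate by (5, -2): (-7, -12) → (-2, -14)
T5 translate by (-2, -5): (-2, -14) → (-4, -19)
T6 reflect across x = 0: (-4, -19) → (4, -19)

T(p) = (4, -19)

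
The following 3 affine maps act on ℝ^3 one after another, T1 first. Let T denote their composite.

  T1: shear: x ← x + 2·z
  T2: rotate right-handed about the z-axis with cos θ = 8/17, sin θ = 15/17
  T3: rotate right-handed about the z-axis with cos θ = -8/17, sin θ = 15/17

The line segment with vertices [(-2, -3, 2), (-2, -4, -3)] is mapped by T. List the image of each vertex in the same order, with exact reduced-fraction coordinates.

image vertices: (-2, 3, 2), (8, 4, -3)

T1 shear: x ← x + 2·z: (-2, -3, 2) → (2, -3, 2); (-2, -4, -3) → (-8, -4, -3)
T2 rotate right-handed about the z-axis with cos θ = 8/17, sin θ = 15/17: (2, -3, 2) → (61/17, 6/17, 2); (-8, -4, -3) → (-4/17, -152/17, -3)
T3 rotate right-handed about the z-axis with cos θ = -8/17, sin θ = 15/17: (61/17, 6/17, 2) → (-2, 3, 2); (-4/17, -152/17, -3) → (8, 4, -3)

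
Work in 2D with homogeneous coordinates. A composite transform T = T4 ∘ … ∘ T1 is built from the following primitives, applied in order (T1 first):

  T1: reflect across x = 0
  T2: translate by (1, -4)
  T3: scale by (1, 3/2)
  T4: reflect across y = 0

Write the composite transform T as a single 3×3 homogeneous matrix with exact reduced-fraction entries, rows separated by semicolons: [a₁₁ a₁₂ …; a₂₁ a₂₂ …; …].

T1 = [-1 0 0; 0 1 0; 0 0 1]
T2·T1 = [-1 0 1; 0 1 -4; 0 0 1]
T3·…·T1 = [-1 0 1; 0 3/2 -6; 0 0 1]
T4·…·T1 = [-1 0 1; 0 -3/2 6; 0 0 1]

T = [-1 0 1; 0 -3/2 6; 0 0 1]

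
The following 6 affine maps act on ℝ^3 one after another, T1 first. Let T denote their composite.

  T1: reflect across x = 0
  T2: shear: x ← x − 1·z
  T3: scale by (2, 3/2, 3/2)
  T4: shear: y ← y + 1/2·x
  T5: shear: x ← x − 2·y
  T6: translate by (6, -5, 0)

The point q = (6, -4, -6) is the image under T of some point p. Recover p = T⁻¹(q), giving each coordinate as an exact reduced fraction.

T1 = [-1 0 0 0; 0 1 0 0; 0 0 1 0; 0 0 0 1]
T2·T1 = [-1 0 -1 0; 0 1 0 0; 0 0 1 0; 0 0 0 1]
T3·…·T1 = [-2 0 -2 0; 0 3/2 0 0; 0 0 3/2 0; 0 0 0 1]
T4·…·T1 = [-2 0 -2 0; -1 3/2 -1 0; 0 0 3/2 0; 0 0 0 1]
T5·…·T1 = [0 -3 0 0; -1 3/2 -1 0; 0 0 3/2 0; 0 0 0 1]
T6·…·T1 = [0 -3 0 6; -1 3/2 -1 -5; 0 0 3/2 0; 0 0 0 1]
det M = -9/2; M⁻¹ = [-1/2 -1 -2/3 -2; -1/3 0 0 2; 0 0 2/3 0; 0 0 0 1]
M⁻¹ · (6, -4, -6)ᵀ = (3, 0, -4)ᵀ

p = (3, 0, -4)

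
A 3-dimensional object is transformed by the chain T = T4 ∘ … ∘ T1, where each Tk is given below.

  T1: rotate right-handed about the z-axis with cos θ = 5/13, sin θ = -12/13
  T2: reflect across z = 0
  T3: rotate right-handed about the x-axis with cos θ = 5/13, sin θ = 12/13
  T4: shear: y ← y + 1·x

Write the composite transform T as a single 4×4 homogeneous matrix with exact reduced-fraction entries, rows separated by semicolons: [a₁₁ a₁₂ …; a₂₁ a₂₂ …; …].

T = [5/13 12/13 0 0; 5/169 181/169 12/13 0; -144/169 60/169 -5/13 0; 0 0 0 1]

T1 = [5/13 12/13 0 0; -12/13 5/13 0 0; 0 0 1 0; 0 0 0 1]
T2·T1 = [5/13 12/13 0 0; -12/13 5/13 0 0; 0 0 -1 0; 0 0 0 1]
T3·…·T1 = [5/13 12/13 0 0; -60/169 25/169 12/13 0; -144/169 60/169 -5/13 0; 0 0 0 1]
T4·…·T1 = [5/13 12/13 0 0; 5/169 181/169 12/13 0; -144/169 60/169 -5/13 0; 0 0 0 1]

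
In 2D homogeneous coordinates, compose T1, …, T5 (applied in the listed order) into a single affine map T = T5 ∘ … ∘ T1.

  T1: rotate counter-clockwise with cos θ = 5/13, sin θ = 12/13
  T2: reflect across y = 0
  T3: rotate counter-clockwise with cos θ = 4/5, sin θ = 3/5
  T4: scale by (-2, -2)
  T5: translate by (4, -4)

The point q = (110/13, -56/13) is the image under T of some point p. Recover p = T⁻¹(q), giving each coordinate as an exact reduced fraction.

T1 = [5/13 -12/13 0; 12/13 5/13 0; 0 0 1]
T2·T1 = [5/13 -12/13 0; -12/13 -5/13 0; 0 0 1]
T3·…·T1 = [56/65 -33/65 0; -33/65 -56/65 0; 0 0 1]
T4·…·T1 = [-112/65 66/65 0; 66/65 112/65 0; 0 0 1]
T5·…·T1 = [-112/65 66/65 4; 66/65 112/65 -4; 0 0 1]
det M = -4; M⁻¹ = [-28/65 33/130 178/65; 33/130 28/65 46/65; 0 0 1]
M⁻¹ · (110/13, -56/13)ᵀ = (-2, 1)ᵀ

p = (-2, 1)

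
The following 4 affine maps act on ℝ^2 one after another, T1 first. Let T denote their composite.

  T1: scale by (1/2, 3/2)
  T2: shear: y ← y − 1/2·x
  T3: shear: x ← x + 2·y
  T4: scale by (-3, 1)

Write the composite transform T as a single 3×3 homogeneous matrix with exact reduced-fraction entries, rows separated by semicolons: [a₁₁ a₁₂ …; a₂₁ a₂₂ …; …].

T1 = [1/2 0 0; 0 3/2 0; 0 0 1]
T2·T1 = [1/2 0 0; -1/4 3/2 0; 0 0 1]
T3·…·T1 = [0 3 0; -1/4 3/2 0; 0 0 1]
T4·…·T1 = [0 -9 0; -1/4 3/2 0; 0 0 1]

T = [0 -9 0; -1/4 3/2 0; 0 0 1]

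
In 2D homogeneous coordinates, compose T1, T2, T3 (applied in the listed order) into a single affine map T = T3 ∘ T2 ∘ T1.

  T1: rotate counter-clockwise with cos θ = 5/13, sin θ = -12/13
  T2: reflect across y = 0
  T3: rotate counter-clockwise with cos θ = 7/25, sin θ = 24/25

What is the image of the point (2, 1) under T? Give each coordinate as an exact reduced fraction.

T(p) = (-302/325, 661/325)

T1 rotate counter-clockwise with cos θ = 5/13, sin θ = -12/13: (2, 1) → (22/13, -19/13)
T2 reflect across y = 0: (22/13, -19/13) → (22/13, 19/13)
T3 rotate counter-clockwise with cos θ = 7/25, sin θ = 24/25: (22/13, 19/13) → (-302/325, 661/325)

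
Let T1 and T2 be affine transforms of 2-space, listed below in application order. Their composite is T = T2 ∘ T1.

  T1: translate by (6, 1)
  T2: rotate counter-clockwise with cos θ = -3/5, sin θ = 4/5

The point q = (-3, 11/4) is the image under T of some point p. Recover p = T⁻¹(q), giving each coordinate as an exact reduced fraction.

p = (-2, -1/4)

T1 = [1 0 6; 0 1 1; 0 0 1]
T2·T1 = [-3/5 -4/5 -22/5; 4/5 -3/5 21/5; 0 0 1]
det M = 1; M⁻¹ = [-3/5 4/5 -6; -4/5 -3/5 -1; 0 0 1]
M⁻¹ · (-3, 11/4)ᵀ = (-2, -1/4)ᵀ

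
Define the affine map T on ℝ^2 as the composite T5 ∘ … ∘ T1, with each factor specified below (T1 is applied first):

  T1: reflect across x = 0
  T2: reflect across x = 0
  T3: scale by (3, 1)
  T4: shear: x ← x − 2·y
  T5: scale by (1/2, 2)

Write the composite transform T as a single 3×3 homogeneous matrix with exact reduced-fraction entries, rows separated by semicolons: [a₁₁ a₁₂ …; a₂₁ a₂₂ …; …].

T1 = [-1 0 0; 0 1 0; 0 0 1]
T2·T1 = [1 0 0; 0 1 0; 0 0 1]
T3·…·T1 = [3 0 0; 0 1 0; 0 0 1]
T4·…·T1 = [3 -2 0; 0 1 0; 0 0 1]
T5·…·T1 = [3/2 -1 0; 0 2 0; 0 0 1]

T = [3/2 -1 0; 0 2 0; 0 0 1]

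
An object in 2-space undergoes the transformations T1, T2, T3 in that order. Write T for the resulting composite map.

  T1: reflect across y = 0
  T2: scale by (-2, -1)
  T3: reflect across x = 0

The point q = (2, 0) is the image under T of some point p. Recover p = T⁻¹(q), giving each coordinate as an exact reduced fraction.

p = (1, 0)

T1 = [1 0 0; 0 -1 0; 0 0 1]
T2·T1 = [-2 0 0; 0 1 0; 0 0 1]
T3·…·T1 = [2 0 0; 0 1 0; 0 0 1]
det M = 2; M⁻¹ = [1/2 0 0; 0 1 0; 0 0 1]
M⁻¹ · (2, 0)ᵀ = (1, 0)ᵀ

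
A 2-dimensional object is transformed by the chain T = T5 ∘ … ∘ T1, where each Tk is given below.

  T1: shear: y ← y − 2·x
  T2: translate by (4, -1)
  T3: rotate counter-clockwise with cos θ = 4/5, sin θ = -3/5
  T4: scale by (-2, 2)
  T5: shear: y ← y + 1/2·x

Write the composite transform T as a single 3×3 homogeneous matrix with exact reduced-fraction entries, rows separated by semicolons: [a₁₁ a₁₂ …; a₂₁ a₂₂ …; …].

T1 = [1 0 0; -2 1 0; 0 0 1]
T2·T1 = [1 0 4; -2 1 -1; 0 0 1]
T3·…·T1 = [-2/5 3/5 13/5; -11/5 4/5 -16/5; 0 0 1]
T4·…·T1 = [4/5 -6/5 -26/5; -22/5 8/5 -32/5; 0 0 1]
T5·…·T1 = [4/5 -6/5 -26/5; -4 1 -9; 0 0 1]

T = [4/5 -6/5 -26/5; -4 1 -9; 0 0 1]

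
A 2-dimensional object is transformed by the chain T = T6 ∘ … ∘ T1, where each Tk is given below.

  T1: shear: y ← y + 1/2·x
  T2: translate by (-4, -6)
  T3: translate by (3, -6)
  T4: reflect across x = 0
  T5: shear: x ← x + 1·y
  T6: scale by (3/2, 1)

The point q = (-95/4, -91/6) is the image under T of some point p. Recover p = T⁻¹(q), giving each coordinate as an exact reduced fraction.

T1 = [1 0 0; 1/2 1 0; 0 0 1]
T2·T1 = [1 0 -4; 1/2 1 -6; 0 0 1]
T3·…·T1 = [1 0 -1; 1/2 1 -12; 0 0 1]
T4·…·T1 = [-1 0 1; 1/2 1 -12; 0 0 1]
T5·…·T1 = [-1/2 1 -11; 1/2 1 -12; 0 0 1]
T6·…·T1 = [-3/4 3/2 -33/2; 1/2 1 -12; 0 0 1]
det M = -3/2; M⁻¹ = [-2/3 1 1; 1/3 1/2 23/2; 0 0 1]
M⁻¹ · (-95/4, -91/6)ᵀ = (5/3, -4)ᵀ

p = (5/3, -4)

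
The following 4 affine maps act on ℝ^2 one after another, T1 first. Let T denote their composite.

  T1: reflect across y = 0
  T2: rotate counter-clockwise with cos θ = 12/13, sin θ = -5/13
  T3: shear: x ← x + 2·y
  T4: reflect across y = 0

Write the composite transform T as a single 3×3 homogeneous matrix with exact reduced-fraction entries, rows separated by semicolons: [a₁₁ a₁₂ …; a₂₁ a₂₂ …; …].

T1 = [1 0 0; 0 -1 0; 0 0 1]
T2·T1 = [12/13 -5/13 0; -5/13 -12/13 0; 0 0 1]
T3·…·T1 = [2/13 -29/13 0; -5/13 -12/13 0; 0 0 1]
T4·…·T1 = [2/13 -29/13 0; 5/13 12/13 0; 0 0 1]

T = [2/13 -29/13 0; 5/13 12/13 0; 0 0 1]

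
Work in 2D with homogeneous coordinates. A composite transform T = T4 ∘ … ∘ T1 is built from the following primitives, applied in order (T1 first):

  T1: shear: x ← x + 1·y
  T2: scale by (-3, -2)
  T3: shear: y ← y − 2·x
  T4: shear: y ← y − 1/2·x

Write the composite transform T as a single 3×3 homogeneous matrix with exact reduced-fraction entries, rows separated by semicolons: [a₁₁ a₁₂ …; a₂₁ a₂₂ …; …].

T1 = [1 1 0; 0 1 0; 0 0 1]
T2·T1 = [-3 -3 0; 0 -2 0; 0 0 1]
T3·…·T1 = [-3 -3 0; 6 4 0; 0 0 1]
T4·…·T1 = [-3 -3 0; 15/2 11/2 0; 0 0 1]

T = [-3 -3 0; 15/2 11/2 0; 0 0 1]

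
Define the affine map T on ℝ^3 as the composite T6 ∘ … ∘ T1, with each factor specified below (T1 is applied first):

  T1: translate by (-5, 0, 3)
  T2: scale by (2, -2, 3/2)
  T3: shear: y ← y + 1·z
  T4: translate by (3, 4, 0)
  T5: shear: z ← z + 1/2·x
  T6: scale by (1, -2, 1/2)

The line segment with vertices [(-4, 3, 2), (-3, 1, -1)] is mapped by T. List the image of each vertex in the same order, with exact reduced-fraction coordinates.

image vertices: (-15, -11, 0), (-13, -10, -7/4)

T1 translate by (-5, 0, 3): (-4, 3, 2) → (-9, 3, 5); (-3, 1, -1) → (-8, 1, 2)
T2 scale by (2, -2, 3/2): (-9, 3, 5) → (-18, -6, 15/2); (-8, 1, 2) → (-16, -2, 3)
T3 shear: y ← y + 1·z: (-18, -6, 15/2) → (-18, 3/2, 15/2); (-16, -2, 3) → (-16, 1, 3)
T4 translate by (3, 4, 0): (-18, 3/2, 15/2) → (-15, 11/2, 15/2); (-16, 1, 3) → (-13, 5, 3)
T5 shear: z ← z + 1/2·x: (-15, 11/2, 15/2) → (-15, 11/2, 0); (-13, 5, 3) → (-13, 5, -7/2)
T6 scale by (1, -2, 1/2): (-15, 11/2, 0) → (-15, -11, 0); (-13, 5, -7/2) → (-13, -10, -7/4)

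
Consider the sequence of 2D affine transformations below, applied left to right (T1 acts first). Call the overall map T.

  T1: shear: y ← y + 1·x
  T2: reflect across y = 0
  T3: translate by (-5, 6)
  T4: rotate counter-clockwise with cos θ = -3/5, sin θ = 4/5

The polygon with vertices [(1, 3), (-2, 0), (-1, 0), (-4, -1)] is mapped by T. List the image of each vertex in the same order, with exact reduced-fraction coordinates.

image vertices: (4/5, -22/5), (-11/5, -52/5), (-2, -9), (-17/5, -69/5)

T1 shear: y ← y + 1·x: (1, 3) → (1, 4); (-2, 0) → (-2, -2); (-1, 0) → (-1, -1); (-4, -1) → (-4, -5)
T2 reflect across y = 0: (1, 4) → (1, -4); (-2, -2) → (-2, 2); (-1, -1) → (-1, 1); (-4, -5) → (-4, 5)
T3 translate by (-5, 6): (1, -4) → (-4, 2); (-2, 2) → (-7, 8); (-1, 1) → (-6, 7); (-4, 5) → (-9, 11)
T4 rotate counter-clockwise with cos θ = -3/5, sin θ = 4/5: (-4, 2) → (4/5, -22/5); (-7, 8) → (-11/5, -52/5); (-6, 7) → (-2, -9); (-9, 11) → (-17/5, -69/5)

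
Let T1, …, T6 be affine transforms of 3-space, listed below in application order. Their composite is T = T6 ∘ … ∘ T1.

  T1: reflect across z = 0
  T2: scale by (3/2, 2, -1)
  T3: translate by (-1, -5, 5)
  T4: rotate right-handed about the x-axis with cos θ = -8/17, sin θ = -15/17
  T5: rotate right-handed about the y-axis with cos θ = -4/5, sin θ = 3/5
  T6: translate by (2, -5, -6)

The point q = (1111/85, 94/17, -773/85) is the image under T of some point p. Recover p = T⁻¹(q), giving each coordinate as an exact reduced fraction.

T1 = [1 0 0 0; 0 1 0 0; 0 0 -1 0; 0 0 0 1]
T2·T1 = [3/2 0 0 0; 0 2 0 0; 0 0 1 0; 0 0 0 1]
T3·…·T1 = [3/2 0 0 -1; 0 2 0 -5; 0 0 1 5; 0 0 0 1]
T4·…·T1 = [3/2 0 0 -1; 0 -16/17 15/17 115/17; 0 -30/17 -8/17 35/17; 0 0 0 1]
T5·…·T1 = [-6/5 -18/17 -24/85 173/85; 0 -16/17 15/17 115/17; -9/10 24/17 32/85 -89/85; 0 0 0 1]
T6·…·T1 = [-6/5 -18/17 -24/85 343/85; 0 -16/17 15/17 30/17; -9/10 24/17 32/85 -599/85; 0 0 0 1]
det M = 3; M⁻¹ = [-8/15 0 -2/5 -2/3; -9/34 -4/17 6/17 135/34; -24/85 15/17 32/85 38/17; 0 0 0 1]
M⁻¹ · (1111/85, 94/17, -773/85)ᵀ = (-4, -4, 0)ᵀ

p = (-4, -4, 0)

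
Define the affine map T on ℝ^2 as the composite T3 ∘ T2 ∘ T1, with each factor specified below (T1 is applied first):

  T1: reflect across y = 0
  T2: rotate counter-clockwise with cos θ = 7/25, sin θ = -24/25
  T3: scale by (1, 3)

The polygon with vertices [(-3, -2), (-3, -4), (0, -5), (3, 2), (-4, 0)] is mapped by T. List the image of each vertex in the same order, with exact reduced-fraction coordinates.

image vertices: (27/25, 258/25), (3, 12), (24/5, 21/5), (-27/25, -258/25), (-28/25, 288/25)

T1 reflect across y = 0: (-3, -2) → (-3, 2); (-3, -4) → (-3, 4); (0, -5) → (0, 5); (3, 2) → (3, -2); (-4, 0) → (-4, 0)
T2 rotate counter-clockwise with cos θ = 7/25, sin θ = -24/25: (-3, 2) → (27/25, 86/25); (-3, 4) → (3, 4); (0, 5) → (24/5, 7/5); (3, -2) → (-27/25, -86/25); (-4, 0) → (-28/25, 96/25)
T3 scale by (1, 3): (27/25, 86/25) → (27/25, 258/25); (3, 4) → (3, 12); (24/5, 7/5) → (24/5, 21/5); (-27/25, -86/25) → (-27/25, -258/25); (-28/25, 96/25) → (-28/25, 288/25)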